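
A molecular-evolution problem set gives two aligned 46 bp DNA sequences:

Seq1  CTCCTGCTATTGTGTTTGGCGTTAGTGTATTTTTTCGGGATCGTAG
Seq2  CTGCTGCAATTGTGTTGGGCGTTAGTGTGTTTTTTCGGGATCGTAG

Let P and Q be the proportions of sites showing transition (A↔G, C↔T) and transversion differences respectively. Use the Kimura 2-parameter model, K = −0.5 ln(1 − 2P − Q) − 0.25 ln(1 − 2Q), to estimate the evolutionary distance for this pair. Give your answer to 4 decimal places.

0.0925

Differing sites — 3:C/G (Tv); 8:T/A (Tv); 17:T/G (Tv); 29:A/G (Ti).
Of the 4 differences, 1 transition and 3 transversions over 46 sites: P = 1/46 = 0.021739, Q = 3/46 = 0.065217.
d = −0.5·ln(0.891305) − 0.25·ln(0.869566) = −0.5·(-0.115069) − 0.25·(-0.139761) = 0.0925.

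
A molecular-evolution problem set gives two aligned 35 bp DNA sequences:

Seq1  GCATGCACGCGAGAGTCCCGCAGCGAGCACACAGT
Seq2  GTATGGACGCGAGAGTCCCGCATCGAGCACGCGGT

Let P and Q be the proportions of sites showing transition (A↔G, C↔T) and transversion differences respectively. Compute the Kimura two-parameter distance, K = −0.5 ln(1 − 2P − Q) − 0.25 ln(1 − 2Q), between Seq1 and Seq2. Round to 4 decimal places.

The sequences differ at positions 2 (C/T, transition), 6 (C/G, transversion), 23 (G/T, transversion), 31 (A/G, transition), 33 (A/G, transition).
Of the 5 differences, 3 transitions and 2 transversions over 35 sites: P = 3/35 = 0.085714, Q = 2/35 = 0.057143.
d = −0.5·ln(0.771429) − 0.25·ln(0.885714) = −0.5·(-0.259511) − 0.25·(-0.121361) = 0.1601.

0.1601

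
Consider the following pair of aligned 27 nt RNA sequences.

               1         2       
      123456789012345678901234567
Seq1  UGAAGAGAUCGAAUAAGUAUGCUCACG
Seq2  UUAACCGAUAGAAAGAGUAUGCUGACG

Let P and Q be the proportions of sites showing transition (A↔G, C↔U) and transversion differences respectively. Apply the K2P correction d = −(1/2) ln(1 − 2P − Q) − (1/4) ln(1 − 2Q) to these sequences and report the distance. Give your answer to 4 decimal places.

0.3226

Mismatches occur at site 2 (G↔U, transversion), site 5 (G↔C, transversion), site 6 (A↔C, transversion), site 10 (C↔A, transversion), site 14 (U↔A, transversion), site 15 (A↔G, transition), site 24 (C↔G, transversion).
Of the 7 differences, 1 transition and 6 transversions over 27 sites: P = 1/27 = 0.037037, Q = 6/27 = 0.222222.
d = −0.5·ln(0.703704) − 0.25·ln(0.555556) = −0.5·(-0.351397) − 0.25·(-0.587786) = 0.3226.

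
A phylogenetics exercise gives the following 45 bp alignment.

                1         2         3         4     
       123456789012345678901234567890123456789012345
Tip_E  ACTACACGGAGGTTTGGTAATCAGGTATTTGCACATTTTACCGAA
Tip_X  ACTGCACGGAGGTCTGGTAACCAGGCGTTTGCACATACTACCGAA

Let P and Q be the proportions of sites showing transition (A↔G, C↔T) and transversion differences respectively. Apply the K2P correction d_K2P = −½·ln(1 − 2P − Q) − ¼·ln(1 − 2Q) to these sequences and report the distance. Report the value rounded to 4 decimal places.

The sequences differ at positions 4 (A/G, transition), 14 (T/C, transition), 21 (T/C, transition), 26 (T/C, transition), 27 (A/G, transition), 37 (T/A, transversion), 38 (T/C, transition).
Of the 7 differences, 6 transitions and 1 transversion over 45 sites: P = 6/45 = 0.133333, Q = 1/45 = 0.022222.
d = −0.5·ln(0.711112) − 0.25·ln(0.955556) = −0.5·(-0.340925) − 0.25·(-0.045462) = 0.1818.

0.1818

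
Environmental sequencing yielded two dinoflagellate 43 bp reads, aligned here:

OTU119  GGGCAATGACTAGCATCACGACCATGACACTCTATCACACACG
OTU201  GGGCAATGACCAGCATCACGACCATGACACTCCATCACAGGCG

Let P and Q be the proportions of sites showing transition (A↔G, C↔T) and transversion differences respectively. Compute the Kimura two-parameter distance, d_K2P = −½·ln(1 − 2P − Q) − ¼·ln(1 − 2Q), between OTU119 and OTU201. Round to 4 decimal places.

Differing sites — 11:T/C (Ti); 33:T/C (Ti); 40:C/G (Tv); 41:A/G (Ti).
Of the 4 differences, 3 transitions and 1 transversion over 43 sites: P = 3/43 = 0.069767, Q = 1/43 = 0.023256.
d = −0.5·ln(0.837210) − 0.25·ln(0.953488) = −0.5·(-0.177680) − 0.25·(-0.047628) = 0.1007.

0.1007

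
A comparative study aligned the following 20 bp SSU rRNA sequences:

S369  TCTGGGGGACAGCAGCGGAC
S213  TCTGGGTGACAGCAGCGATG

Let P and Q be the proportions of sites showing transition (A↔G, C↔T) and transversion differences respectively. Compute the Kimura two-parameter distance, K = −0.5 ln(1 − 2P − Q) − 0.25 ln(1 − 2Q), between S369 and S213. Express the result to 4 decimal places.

0.2330

Mismatches occur at site 7 (G↔T, transversion), site 18 (G↔A, transition), site 19 (A↔T, transversion), site 20 (C↔G, transversion).
Of the 4 differences, 1 transition and 3 transversions over 20 sites: P = 1/20 = 0.050000, Q = 3/20 = 0.150000.
d = −0.5·ln(0.750000) − 0.25·ln(0.700000) = −0.5·(-0.287682) − 0.25·(-0.356675) = 0.2330.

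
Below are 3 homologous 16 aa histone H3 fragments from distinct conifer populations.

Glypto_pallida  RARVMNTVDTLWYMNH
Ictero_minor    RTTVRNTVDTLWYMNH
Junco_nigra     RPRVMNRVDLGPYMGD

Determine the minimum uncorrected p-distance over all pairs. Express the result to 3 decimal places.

Pairwise Hamming distances:
  Glypto_pallida vs Ictero_minor: 3
  Glypto_pallida vs Junco_nigra: 7
  Ictero_minor vs Junco_nigra: 9
The smallest is 3 mismatches, between Glypto_pallida and Ictero_minor; p = 3/16 = 0.188.

0.188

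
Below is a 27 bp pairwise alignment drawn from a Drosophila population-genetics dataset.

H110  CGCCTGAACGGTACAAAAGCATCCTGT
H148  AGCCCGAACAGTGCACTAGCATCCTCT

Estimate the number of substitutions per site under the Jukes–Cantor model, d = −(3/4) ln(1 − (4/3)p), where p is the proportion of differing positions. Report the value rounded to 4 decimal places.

Mismatches occur at site 1 (C→A), site 5 (T→C), site 10 (G→A), site 13 (A→G), site 16 (A→C), site 17 (A→T), site 26 (G→C).
p = 7/27 = 0.259259.
d = −0.75 · ln(1 − (4/3)·0.259259) = −0.75 · ln(0.654321) = −0.75 · (-0.424157) = 0.3181.

0.3181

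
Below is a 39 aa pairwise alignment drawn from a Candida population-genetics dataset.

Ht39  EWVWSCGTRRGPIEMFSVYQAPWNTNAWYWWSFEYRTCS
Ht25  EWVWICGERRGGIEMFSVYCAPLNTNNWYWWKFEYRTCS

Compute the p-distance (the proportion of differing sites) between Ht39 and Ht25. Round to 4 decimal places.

The sequences differ at positions 5 (S/I), 8 (T/E), 12 (P/G), 20 (Q/C), 23 (W/L), 27 (A/N), 32 (S/K).
There are 7 differences over 39 sites, so p = 7/39 = 0.1795.

0.1795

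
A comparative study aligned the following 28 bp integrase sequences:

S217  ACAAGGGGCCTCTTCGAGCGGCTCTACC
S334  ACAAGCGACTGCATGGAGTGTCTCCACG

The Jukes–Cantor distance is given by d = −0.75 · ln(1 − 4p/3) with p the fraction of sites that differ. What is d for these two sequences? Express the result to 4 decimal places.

0.4850

Mismatches occur at site 6 (G→C), site 8 (G→A), site 10 (C→T), site 11 (T→G), site 13 (T→A), site 15 (C→G), site 19 (C→T), site 21 (G→T), site 25 (T→C), site 28 (C→G).
p = 10/28 = 0.357143.
d = −0.75 · ln(1 − (4/3)·0.357143) = −0.75 · ln(0.523809) = −0.75 · (-0.646628) = 0.4850.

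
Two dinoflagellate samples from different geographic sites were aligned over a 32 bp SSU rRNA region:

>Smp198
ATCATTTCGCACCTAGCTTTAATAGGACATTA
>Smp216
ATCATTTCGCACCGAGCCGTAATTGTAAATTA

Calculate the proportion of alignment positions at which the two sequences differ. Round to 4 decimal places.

Mismatches occur at site 14 (T↔G), site 18 (T↔C), site 19 (T↔G), site 24 (A↔T), site 26 (G↔T), site 28 (C↔A).
There are 6 differences over 32 sites, so p = 6/32 = 0.1875.

0.1875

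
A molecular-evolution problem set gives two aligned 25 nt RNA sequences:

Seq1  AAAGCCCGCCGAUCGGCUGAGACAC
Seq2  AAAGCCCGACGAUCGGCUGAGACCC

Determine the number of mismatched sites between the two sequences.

2

Mismatches occur at site 9 (C↔A), site 24 (A↔C).
That gives 2 mismatches out of 25 aligned sites, so the Hamming distance is 2.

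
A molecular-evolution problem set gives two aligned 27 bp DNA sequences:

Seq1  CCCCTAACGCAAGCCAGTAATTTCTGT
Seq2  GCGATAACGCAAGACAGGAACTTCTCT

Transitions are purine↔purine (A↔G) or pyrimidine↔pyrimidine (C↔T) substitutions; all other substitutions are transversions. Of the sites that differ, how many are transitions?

Mismatches occur at site 1 (C↔G, transversion), site 3 (C↔G, transversion), site 4 (C↔A, transversion), site 14 (C↔A, transversion), site 18 (T↔G, transversion), site 21 (T↔C, transition), site 26 (G↔C, transversion).
Of the 7 differences, 1 transition and 6 transversions, so the answer is 1.

1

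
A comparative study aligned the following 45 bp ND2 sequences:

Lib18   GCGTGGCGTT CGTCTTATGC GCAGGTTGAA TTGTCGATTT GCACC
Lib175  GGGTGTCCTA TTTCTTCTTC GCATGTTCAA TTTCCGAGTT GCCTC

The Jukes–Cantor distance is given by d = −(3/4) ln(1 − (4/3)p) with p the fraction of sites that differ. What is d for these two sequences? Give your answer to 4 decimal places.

The sequences differ at positions 2 (C/G), 6 (G/T), 8 (G/C), 10 (T/A), 11 (C/T), 12 (G/T), 17 (A/C), 19 (G/T), 24 (G/T), 28 (G/C), 33 (G/T), 34 (T/C), 38 (T/G), 43 (A/C), 44 (C/T).
p = 15/45 = 0.333333.
d = −0.75 · ln(1 − (4/3)·0.333333) = −0.75 · ln(0.555556) = −0.75 · (-0.587786) = 0.4408.

0.4408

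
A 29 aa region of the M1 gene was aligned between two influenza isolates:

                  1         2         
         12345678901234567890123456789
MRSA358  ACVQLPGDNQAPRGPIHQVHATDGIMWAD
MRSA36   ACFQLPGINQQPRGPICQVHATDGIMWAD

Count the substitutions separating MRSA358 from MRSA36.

Differing sites — 3:V/F; 8:D/I; 11:A/Q; 17:H/C.
That gives 4 mismatches out of 29 aligned sites, so the Hamming distance is 4.

4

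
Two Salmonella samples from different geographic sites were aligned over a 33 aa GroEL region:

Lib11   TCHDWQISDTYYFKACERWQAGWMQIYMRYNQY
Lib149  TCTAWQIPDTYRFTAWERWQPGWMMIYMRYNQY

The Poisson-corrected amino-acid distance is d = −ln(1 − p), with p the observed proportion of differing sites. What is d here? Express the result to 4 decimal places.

The sequences differ at positions 3 (H/T), 4 (D/A), 8 (S/P), 12 (Y/R), 14 (K/T), 16 (C/W), 21 (A/P), 25 (Q/M).
p = 8/33 = 0.242424.
d = −ln(1 − 0.242424) = −ln(0.757576) = 0.2776.

0.2776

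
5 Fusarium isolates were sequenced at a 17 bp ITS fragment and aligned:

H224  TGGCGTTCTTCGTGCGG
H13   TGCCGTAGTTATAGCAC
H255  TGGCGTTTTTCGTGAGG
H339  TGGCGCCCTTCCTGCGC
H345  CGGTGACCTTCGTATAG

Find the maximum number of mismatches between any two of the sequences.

12

Pairwise Hamming distances:
  H224 vs H13: 8
  H224 vs H255: 2
  H224 vs H339: 4
  H224 vs H345: 7
  H13 vs H255: 9
  H13 vs H339: 8
  H13 vs H345: 12
  H255 vs H339: 6
  H255 vs H345: 8
  H339 vs H345: 8
The largest is 12, between H13 and H345.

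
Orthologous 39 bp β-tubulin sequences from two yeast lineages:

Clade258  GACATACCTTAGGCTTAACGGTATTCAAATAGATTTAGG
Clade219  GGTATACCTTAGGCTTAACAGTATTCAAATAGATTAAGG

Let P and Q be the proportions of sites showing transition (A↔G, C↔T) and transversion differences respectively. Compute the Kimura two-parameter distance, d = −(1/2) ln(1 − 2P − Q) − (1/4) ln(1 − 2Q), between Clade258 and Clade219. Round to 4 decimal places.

0.1121

Differing sites — 2:A/G (Ti); 3:C/T (Ti); 20:G/A (Ti); 36:T/A (Tv).
Of the 4 differences, 3 transitions and 1 transversion over 39 sites: P = 3/39 = 0.076923, Q = 1/39 = 0.025641.
d = −0.5·ln(0.820513) − 0.25·ln(0.948718) = −0.5·(-0.197826) − 0.25·(-0.052644) = 0.1121.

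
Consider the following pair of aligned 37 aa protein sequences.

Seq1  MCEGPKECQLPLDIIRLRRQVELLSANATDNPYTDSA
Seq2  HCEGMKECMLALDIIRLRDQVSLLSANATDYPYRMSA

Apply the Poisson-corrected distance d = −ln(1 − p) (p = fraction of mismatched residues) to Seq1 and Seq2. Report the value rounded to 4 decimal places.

0.2787

Differing sites — 1:M/H; 5:P/M; 9:Q/M; 11:P/A; 19:R/D; 22:E/S; 31:N/Y; 34:T/R; 35:D/M.
p = 9/37 = 0.243243.
d = −ln(1 − 0.243243) = −ln(0.756757) = 0.2787.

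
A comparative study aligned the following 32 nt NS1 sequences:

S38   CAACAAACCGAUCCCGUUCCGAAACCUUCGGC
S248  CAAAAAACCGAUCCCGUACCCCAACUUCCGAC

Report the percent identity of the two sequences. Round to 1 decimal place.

Mismatches occur at site 4 (C→A), site 18 (U→A), site 21 (G→C), site 22 (A→C), site 26 (C→U), site 28 (U→C), site 31 (G→A).
25 of the 32 sites match, so the percent identity is 25/32 × 100 = 78.1%.

78.1%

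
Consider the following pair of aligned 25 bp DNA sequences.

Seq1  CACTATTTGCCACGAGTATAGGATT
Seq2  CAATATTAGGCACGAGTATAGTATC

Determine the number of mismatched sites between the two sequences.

5

The sequences differ at positions 3 (C/A), 8 (T/A), 10 (C/G), 22 (G/T), 25 (T/C).
That gives 5 mismatches out of 25 aligned sites, so the Hamming distance is 5.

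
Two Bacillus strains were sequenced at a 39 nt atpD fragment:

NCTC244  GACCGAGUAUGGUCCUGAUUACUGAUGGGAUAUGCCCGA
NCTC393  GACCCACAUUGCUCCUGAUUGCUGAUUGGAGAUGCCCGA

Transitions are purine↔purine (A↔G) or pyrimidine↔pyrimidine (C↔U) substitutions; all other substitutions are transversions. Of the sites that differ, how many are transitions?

The sequences differ at positions 5 (G/C, transversion), 7 (G/C, transversion), 8 (U/A, transversion), 9 (A/U, transversion), 12 (G/C, transversion), 21 (A/G, transition), 27 (G/U, transversion), 31 (U/G, transversion).
Of the 8 differences, 1 transition and 7 transversions, so the answer is 1.

1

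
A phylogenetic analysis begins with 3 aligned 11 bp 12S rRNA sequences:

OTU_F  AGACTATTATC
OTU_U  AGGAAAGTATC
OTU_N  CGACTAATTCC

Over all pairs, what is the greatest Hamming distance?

7

Pairwise Hamming distances:
  OTU_F vs OTU_U: 4
  OTU_F vs OTU_N: 4
  OTU_U vs OTU_N: 7
The largest is 7, between OTU_U and OTU_N.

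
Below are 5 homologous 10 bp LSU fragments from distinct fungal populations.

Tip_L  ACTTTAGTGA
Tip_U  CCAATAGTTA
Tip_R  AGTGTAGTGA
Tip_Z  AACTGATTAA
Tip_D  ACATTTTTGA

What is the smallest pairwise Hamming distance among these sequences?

Pairwise Hamming distances:
  Tip_L vs Tip_U: 4
  Tip_L vs Tip_R: 2
  Tip_L vs Tip_Z: 5
  Tip_L vs Tip_D: 3
  Tip_U vs Tip_R: 5
  Tip_U vs Tip_Z: 7
  Tip_U vs Tip_D: 5
  Tip_R vs Tip_Z: 6
  Tip_R vs Tip_D: 5
  Tip_Z vs Tip_D: 5
The smallest is 2, between Tip_L and Tip_R.

2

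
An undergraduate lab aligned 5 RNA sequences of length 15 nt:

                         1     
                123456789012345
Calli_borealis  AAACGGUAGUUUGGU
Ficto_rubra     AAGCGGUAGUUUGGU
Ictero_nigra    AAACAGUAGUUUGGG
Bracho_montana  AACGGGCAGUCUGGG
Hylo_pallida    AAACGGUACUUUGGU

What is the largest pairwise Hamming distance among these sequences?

6

Pairwise Hamming distances:
  Calli_borealis vs Ficto_rubra: 1
  Calli_borealis vs Ictero_nigra: 2
  Calli_borealis vs Bracho_montana: 5
  Calli_borealis vs Hylo_pallida: 1
  Ficto_rubra vs Ictero_nigra: 3
  Ficto_rubra vs Bracho_montana: 5
  Ficto_rubra vs Hylo_pallida: 2
  Ictero_nigra vs Bracho_montana: 5
  Ictero_nigra vs Hylo_pallida: 3
  Bracho_montana vs Hylo_pallida: 6
The largest is 6, between Bracho_montana and Hylo_pallida.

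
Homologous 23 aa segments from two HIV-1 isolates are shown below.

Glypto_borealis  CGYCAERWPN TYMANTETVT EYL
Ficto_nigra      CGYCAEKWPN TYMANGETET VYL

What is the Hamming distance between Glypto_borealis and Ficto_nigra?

Mismatches occur at site 7 (R/K), site 16 (T/G), site 19 (V/E), site 21 (E/V).
That gives 4 mismatches out of 23 aligned sites, so the Hamming distance is 4.

4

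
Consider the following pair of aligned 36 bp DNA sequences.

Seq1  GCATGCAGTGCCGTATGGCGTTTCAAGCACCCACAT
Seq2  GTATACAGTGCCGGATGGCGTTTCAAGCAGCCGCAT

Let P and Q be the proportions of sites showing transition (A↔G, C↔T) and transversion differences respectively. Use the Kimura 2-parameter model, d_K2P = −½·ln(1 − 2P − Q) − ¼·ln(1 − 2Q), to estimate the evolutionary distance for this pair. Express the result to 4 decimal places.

The sequences differ at positions 2 (C/T, transition), 5 (G/A, transition), 14 (T/G, transversion), 30 (C/G, transversion), 33 (A/G, transition).
Of the 5 differences, 3 transitions and 2 transversions over 36 sites: P = 3/36 = 0.083333, Q = 2/36 = 0.055556.
d = −0.5·ln(0.777778) − 0.25·ln(0.888888) = −0.5·(-0.251314) − 0.25·(-0.117784) = 0.1551.

0.1551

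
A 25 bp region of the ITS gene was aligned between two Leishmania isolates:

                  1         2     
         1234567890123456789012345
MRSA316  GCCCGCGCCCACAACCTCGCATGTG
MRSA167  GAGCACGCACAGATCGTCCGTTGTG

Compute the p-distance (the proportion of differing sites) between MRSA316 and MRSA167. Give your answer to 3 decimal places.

The sequences differ at positions 2 (C/A), 3 (C/G), 5 (G/A), 9 (C/A), 12 (C/G), 14 (A/T), 16 (C/G), 19 (G/C), 20 (C/G), 21 (A/T).
There are 10 differences over 25 sites, so p = 10/25 = 0.400.

0.400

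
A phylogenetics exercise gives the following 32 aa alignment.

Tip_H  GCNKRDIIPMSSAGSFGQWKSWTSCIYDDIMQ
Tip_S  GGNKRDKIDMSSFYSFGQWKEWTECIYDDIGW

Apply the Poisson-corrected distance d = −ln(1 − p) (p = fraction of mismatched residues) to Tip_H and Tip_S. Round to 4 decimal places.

The sequences differ at positions 2 (C/G), 7 (I/K), 9 (P/D), 13 (A/F), 14 (G/Y), 21 (S/E), 24 (S/E), 31 (M/G), 32 (Q/W).
p = 9/32 = 0.281250.
d = −ln(1 − 0.281250) = −ln(0.718750) = 0.3302.

0.3302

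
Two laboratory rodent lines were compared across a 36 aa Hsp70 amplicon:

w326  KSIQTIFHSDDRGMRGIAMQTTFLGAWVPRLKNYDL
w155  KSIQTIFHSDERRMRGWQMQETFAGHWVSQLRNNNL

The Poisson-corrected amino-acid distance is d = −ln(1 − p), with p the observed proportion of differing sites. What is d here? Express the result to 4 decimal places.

The sequences differ at positions 11 (D/E), 13 (G/R), 17 (I/W), 18 (A/Q), 21 (T/E), 24 (L/A), 26 (A/H), 29 (P/S), 30 (R/Q), 32 (K/R), 34 (Y/N), 35 (D/N).
p = 12/36 = 0.333333.
d = −ln(1 − 0.333333) = −ln(0.666667) = 0.4055.

0.4055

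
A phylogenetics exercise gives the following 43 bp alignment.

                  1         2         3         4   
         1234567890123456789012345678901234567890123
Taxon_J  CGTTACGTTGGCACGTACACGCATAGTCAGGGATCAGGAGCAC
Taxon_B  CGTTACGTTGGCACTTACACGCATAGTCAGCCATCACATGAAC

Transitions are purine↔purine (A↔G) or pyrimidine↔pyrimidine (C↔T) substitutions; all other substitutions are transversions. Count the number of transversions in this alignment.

6

Differing sites — 15:G/T (Tv); 31:G/C (Tv); 32:G/C (Tv); 37:G/C (Tv); 38:G/A (Ti); 39:A/T (Tv); 41:C/A (Tv).
Of the 7 differences, 1 transition and 6 transversions, so the answer is 6.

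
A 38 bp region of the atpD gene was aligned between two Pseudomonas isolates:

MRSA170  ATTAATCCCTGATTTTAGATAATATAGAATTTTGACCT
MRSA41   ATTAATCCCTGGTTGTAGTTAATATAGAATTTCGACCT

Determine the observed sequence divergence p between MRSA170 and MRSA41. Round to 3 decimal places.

The sequences differ at positions 12 (A/G), 15 (T/G), 19 (A/T), 33 (T/C).
There are 4 differences over 38 sites, so p = 4/38 = 0.105.

0.105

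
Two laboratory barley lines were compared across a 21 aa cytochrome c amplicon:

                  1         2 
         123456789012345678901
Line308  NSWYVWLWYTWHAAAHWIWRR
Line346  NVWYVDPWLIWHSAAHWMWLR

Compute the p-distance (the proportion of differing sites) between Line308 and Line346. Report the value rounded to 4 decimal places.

0.3810

Mismatches occur at site 2 (S→V), site 6 (W→D), site 7 (L→P), site 9 (Y→L), site 10 (T→I), site 13 (A→S), site 18 (I→M), site 20 (R→L).
There are 8 differences over 21 sites, so p = 8/21 = 0.3810.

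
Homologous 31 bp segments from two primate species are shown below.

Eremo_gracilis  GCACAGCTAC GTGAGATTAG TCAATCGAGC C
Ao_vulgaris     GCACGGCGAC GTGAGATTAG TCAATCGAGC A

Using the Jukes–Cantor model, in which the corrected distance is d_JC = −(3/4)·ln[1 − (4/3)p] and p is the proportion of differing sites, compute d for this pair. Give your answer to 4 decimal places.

0.1036

Differing sites — 5:A/G; 8:T/G; 31:C/A.
p = 3/31 = 0.096774.
d = −0.75 · ln(1 − (4/3)·0.096774) = −0.75 · ln(0.870968) = −0.75 · (-0.138150) = 0.1036.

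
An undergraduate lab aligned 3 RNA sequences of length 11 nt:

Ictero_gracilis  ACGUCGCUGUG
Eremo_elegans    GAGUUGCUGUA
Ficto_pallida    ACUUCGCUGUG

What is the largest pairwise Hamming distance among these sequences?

Pairwise Hamming distances:
  Ictero_gracilis vs Eremo_elegans: 4
  Ictero_gracilis vs Ficto_pallida: 1
  Eremo_elegans vs Ficto_pallida: 5
The largest is 5, between Eremo_elegans and Ficto_pallida.

5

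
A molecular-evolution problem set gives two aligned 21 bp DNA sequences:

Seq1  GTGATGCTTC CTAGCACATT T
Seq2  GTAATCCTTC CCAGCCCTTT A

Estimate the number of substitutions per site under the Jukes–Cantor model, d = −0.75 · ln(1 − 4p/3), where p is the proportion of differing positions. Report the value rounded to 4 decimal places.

0.3597

Differing sites — 3:G/A; 6:G/C; 12:T/C; 16:A/C; 18:A/T; 21:T/A.
p = 6/21 = 0.285714.
d = −0.75 · ln(1 − (4/3)·0.285714) = −0.75 · ln(0.619048) = −0.75 · (-0.479572) = 0.3597.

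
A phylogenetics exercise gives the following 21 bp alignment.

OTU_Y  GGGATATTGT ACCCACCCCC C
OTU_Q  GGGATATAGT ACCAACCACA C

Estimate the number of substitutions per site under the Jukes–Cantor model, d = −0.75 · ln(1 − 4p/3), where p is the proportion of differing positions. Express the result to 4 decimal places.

The sequences differ at positions 8 (T/A), 14 (C/A), 18 (C/A), 20 (C/A).
p = 4/21 = 0.190476.
d = −0.75 · ln(1 − (4/3)·0.190476) = −0.75 · ln(0.746032) = −0.75 · (-0.292987) = 0.2197.

0.2197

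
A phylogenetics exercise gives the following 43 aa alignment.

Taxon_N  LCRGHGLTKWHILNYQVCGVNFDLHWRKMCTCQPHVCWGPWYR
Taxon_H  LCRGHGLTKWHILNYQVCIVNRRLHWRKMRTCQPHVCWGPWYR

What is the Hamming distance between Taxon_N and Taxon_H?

4

Differing sites — 19:G/I; 22:F/R; 23:D/R; 30:C/R.
That gives 4 mismatches out of 43 aligned sites, so the Hamming distance is 4.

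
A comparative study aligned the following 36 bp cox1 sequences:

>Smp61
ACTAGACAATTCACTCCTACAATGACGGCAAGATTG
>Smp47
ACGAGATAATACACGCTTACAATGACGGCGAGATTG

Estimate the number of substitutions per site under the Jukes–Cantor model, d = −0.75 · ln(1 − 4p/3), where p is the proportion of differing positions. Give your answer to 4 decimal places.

0.1885

Differing sites — 3:T/G; 7:C/T; 11:T/A; 15:T/G; 17:C/T; 30:A/G.
p = 6/36 = 0.166667.
d = −0.75 · ln(1 − (4/3)·0.166667) = −0.75 · ln(0.777777) = −0.75 · (-0.251315) = 0.1885.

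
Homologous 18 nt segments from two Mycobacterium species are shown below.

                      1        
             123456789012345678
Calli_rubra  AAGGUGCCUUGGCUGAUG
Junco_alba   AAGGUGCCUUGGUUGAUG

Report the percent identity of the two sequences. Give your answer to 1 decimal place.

The sequences differ at position 13 (C/U).
17 of the 18 sites match, so the percent identity is 17/18 × 100 = 94.4%.

94.4%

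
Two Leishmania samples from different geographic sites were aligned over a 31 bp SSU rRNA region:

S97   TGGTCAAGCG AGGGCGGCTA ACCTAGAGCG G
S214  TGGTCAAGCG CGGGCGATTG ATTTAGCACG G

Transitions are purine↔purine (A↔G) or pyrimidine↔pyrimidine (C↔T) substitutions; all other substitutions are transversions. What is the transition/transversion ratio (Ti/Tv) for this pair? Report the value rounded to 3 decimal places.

Mismatches occur at site 11 (A/C, transversion), site 17 (G/A, transition), site 18 (C/T, transition), site 20 (A/G, transition), site 22 (C/T, transition), site 23 (C/T, transition), site 27 (A/C, transversion), site 28 (G/A, transition).
Of the 8 differences, 6 transitions and 2 transversions, so Ti/Tv = 6/2 = 3.000.

3.000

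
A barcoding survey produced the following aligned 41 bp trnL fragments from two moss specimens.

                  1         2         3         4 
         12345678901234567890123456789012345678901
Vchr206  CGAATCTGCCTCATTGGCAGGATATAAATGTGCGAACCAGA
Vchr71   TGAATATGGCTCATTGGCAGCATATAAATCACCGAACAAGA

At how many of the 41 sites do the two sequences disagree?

Differing sites — 1:C/T; 6:C/A; 9:C/G; 21:G/C; 30:G/C; 31:T/A; 32:G/C; 38:C/A.
That gives 8 mismatches out of 41 aligned sites, so the Hamming distance is 8.

8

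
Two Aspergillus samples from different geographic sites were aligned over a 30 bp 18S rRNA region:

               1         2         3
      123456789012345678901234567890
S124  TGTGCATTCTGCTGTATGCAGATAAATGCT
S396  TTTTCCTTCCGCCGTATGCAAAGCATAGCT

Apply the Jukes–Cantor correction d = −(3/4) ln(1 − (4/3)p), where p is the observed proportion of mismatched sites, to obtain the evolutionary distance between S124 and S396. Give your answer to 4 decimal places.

The sequences differ at positions 2 (G/T), 4 (G/T), 6 (A/C), 10 (T/C), 13 (T/C), 21 (G/A), 23 (T/G), 24 (A/C), 26 (A/T), 27 (T/A).
p = 10/30 = 0.333333.
d = −0.75 · ln(1 − (4/3)·0.333333) = −0.75 · ln(0.555556) = −0.75 · (-0.587786) = 0.4408.

0.4408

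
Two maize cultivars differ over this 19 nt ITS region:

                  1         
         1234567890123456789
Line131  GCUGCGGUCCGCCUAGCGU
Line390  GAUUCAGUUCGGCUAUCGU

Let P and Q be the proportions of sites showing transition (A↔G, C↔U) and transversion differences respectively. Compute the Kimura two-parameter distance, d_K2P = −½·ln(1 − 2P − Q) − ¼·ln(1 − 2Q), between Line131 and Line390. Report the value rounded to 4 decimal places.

0.4099

Mismatches occur at site 2 (C/A, transversion), site 4 (G/U, transversion), site 6 (G/A, transition), site 9 (C/U, transition), site 12 (C/G, transversion), site 16 (G/U, transversion).
Of the 6 differences, 2 transitions and 4 transversions over 19 sites: P = 2/19 = 0.105263, Q = 4/19 = 0.210526.
d = −0.5·ln(0.578948) − 0.25·ln(0.578948) = −0.5·(-0.546543) − 0.25·(-0.546543) = 0.4099.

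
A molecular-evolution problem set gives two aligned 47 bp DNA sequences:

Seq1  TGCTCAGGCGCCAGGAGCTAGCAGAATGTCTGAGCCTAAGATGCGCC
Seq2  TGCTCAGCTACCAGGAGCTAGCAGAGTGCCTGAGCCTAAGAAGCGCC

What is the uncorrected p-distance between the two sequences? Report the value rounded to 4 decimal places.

0.1277

Mismatches occur at site 8 (G↔C), site 9 (C↔T), site 10 (G↔A), site 26 (A↔G), site 29 (T↔C), site 42 (T↔A).
There are 6 differences over 47 sites, so p = 6/47 = 0.1277.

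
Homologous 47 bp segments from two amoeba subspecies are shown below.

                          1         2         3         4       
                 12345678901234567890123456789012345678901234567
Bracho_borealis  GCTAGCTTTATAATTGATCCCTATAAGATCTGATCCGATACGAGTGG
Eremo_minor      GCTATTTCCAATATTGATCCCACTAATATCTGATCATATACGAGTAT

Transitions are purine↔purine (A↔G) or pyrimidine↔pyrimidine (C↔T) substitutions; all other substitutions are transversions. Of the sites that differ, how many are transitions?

Differing sites — 5:G/T (Tv); 6:C/T (Ti); 8:T/C (Ti); 9:T/C (Ti); 11:T/A (Tv); 12:A/T (Tv); 22:T/A (Tv); 23:A/C (Tv); 27:G/T (Tv); 36:C/A (Tv); 37:G/T (Tv); 46:G/A (Ti); 47:G/T (Tv).
Of the 13 differences, 4 transitions and 9 transversions, so the answer is 4.

4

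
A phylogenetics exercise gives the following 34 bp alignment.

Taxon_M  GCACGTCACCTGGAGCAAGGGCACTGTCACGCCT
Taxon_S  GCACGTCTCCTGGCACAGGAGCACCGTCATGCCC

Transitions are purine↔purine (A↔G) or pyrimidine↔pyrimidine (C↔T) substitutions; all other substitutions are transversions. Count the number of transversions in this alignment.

Differing sites — 8:A/T (Tv); 14:A/C (Tv); 15:G/A (Ti); 18:A/G (Ti); 20:G/A (Ti); 25:T/C (Ti); 30:C/T (Ti); 34:T/C (Ti).
Of the 8 differences, 6 transitions and 2 transversions, so the answer is 2.

2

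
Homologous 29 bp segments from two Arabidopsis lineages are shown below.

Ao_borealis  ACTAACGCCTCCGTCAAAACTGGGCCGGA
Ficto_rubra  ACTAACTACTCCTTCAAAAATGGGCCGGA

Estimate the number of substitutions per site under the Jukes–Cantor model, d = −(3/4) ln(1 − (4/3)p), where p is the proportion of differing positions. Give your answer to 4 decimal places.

0.1524

Mismatches occur at site 7 (G→T), site 8 (C→A), site 13 (G→T), site 20 (C→A).
p = 4/29 = 0.137931.
d = −0.75 · ln(1 − (4/3)·0.137931) = −0.75 · ln(0.816092) = −0.75 · (-0.203228) = 0.1524.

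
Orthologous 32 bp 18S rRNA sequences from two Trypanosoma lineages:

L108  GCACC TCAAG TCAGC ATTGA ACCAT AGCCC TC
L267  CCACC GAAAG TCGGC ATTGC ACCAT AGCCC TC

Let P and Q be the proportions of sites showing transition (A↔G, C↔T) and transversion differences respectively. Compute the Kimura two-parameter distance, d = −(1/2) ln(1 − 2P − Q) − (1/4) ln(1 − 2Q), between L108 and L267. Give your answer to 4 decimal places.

Mismatches occur at site 1 (G↔C, transversion), site 6 (T↔G, transversion), site 7 (C↔A, transversion), site 13 (A↔G, transition), site 20 (A↔C, transversion).
Of the 5 differences, 1 transition and 4 transversions over 32 sites: P = 1/32 = 0.031250, Q = 4/32 = 0.125000.
d = −0.5·ln(0.812500) − 0.25·ln(0.750000) = −0.5·(-0.207639) − 0.25·(-0.287682) = 0.1757.

0.1757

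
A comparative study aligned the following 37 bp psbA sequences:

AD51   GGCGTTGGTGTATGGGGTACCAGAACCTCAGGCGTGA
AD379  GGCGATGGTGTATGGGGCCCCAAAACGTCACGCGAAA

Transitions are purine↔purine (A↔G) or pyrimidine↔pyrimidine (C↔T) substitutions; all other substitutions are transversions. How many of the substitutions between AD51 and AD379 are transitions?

The sequences differ at positions 5 (T/A, transversion), 18 (T/C, transition), 19 (A/C, transversion), 23 (G/A, transition), 27 (C/G, transversion), 31 (G/C, transversion), 35 (T/A, transversion), 36 (G/A, transition).
Of the 8 differences, 3 transitions and 5 transversions, so the answer is 3.

3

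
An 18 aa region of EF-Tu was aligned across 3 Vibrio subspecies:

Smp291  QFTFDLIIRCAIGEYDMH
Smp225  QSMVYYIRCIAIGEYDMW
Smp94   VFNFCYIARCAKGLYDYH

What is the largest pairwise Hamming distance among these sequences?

12

Pairwise Hamming distances:
  Smp291 vs Smp225: 9
  Smp291 vs Smp94: 8
  Smp225 vs Smp94: 12
The largest is 12, between Smp225 and Smp94.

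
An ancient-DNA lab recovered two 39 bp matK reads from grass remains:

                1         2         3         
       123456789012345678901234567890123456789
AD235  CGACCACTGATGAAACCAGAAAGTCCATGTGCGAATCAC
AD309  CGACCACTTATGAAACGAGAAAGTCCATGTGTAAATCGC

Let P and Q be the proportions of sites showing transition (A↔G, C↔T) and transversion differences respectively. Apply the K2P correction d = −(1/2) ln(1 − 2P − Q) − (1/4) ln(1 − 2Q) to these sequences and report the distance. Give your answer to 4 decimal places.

Differing sites — 9:G/T (Tv); 17:C/G (Tv); 32:C/T (Ti); 33:G/A (Ti); 38:A/G (Ti).
Of the 5 differences, 3 transitions and 2 transversions over 39 sites: P = 3/39 = 0.076923, Q = 2/39 = 0.051282.
d = −0.5·ln(0.794872) − 0.25·ln(0.897436) = −0.5·(-0.229574) − 0.25·(-0.108213) = 0.1418.

0.1418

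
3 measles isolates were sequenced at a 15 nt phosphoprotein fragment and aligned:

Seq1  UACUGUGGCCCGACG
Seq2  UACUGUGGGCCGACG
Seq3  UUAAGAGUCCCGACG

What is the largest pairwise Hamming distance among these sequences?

6

Pairwise Hamming distances:
  Seq1 vs Seq2: 1
  Seq1 vs Seq3: 5
  Seq2 vs Seq3: 6
The largest is 6, between Seq2 and Seq3.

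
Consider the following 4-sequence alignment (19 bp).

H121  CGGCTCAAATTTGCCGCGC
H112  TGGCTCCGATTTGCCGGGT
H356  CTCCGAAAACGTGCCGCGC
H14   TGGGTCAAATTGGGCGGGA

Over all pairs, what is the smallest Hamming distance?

Pairwise Hamming distances:
  H121 vs H112: 5
  H121 vs H356: 6
  H121 vs H14: 6
  H112 vs H356: 11
  H112 vs H14: 6
  H356 vs H14: 12
The smallest is 5, between H121 and H112.

5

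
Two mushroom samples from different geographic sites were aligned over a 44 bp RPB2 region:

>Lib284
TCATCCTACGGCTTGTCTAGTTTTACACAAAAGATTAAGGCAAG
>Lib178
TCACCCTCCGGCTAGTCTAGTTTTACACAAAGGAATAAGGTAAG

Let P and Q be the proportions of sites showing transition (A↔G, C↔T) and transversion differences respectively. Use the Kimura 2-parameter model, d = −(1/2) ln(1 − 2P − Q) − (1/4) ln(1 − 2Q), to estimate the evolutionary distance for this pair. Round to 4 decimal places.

0.1511

Mismatches occur at site 4 (T→C, transition), site 8 (A→C, transversion), site 14 (T→A, transversion), site 32 (A→G, transition), site 35 (T→A, transversion), site 41 (C→T, transition).
Of the 6 differences, 3 transitions and 3 transversions over 44 sites: P = 3/44 = 0.068182, Q = 3/44 = 0.068182.
d = −0.5·ln(0.795454) − 0.25·ln(0.863636) = −0.5·(-0.228842) − 0.25·(-0.146604) = 0.1511.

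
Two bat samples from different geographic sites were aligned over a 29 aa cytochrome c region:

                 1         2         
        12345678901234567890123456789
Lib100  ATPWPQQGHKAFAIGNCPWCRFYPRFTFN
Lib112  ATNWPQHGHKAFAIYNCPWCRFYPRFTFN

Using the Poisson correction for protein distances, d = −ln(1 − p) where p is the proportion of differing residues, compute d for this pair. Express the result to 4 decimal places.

0.1092

Mismatches occur at site 3 (P/N), site 7 (Q/H), site 15 (G/Y).
p = 3/29 = 0.103448.
d = −ln(1 − 0.103448) = −ln(0.896552) = 0.1092.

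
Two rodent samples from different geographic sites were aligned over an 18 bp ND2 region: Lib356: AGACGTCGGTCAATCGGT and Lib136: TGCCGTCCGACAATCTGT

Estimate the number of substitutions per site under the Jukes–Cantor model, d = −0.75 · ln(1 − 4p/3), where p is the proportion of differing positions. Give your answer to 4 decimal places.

0.3470

The sequences differ at positions 1 (A/T), 3 (A/C), 8 (G/C), 10 (T/A), 16 (G/T).
p = 5/18 = 0.277778.
d = −0.75 · ln(1 − (4/3)·0.277778) = −0.75 · ln(0.629629) = −0.75 · (-0.462625) = 0.3470.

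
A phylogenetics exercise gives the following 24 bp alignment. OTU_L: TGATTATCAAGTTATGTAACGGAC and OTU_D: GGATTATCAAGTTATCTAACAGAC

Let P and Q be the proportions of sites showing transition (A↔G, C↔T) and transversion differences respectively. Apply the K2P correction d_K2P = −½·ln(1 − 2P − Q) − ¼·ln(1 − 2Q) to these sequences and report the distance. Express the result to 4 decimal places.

Differing sites — 1:T/G (Tv); 16:G/C (Tv); 21:G/A (Ti).
Of the 3 differences, 1 transition and 2 transversions over 24 sites: P = 1/24 = 0.041667, Q = 2/24 = 0.083333.
d = −0.5·ln(0.833333) − 0.25·ln(0.833334) = −0.5·(-0.182322) − 0.25·(-0.182321) = 0.1367.

0.1367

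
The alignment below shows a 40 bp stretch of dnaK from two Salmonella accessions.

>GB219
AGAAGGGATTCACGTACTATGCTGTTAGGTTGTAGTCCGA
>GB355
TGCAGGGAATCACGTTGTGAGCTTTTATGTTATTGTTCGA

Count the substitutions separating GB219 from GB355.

The sequences differ at positions 1 (A/T), 3 (A/C), 9 (T/A), 16 (A/T), 17 (C/G), 19 (A/G), 20 (T/A), 24 (G/T), 28 (G/T), 32 (G/A), 34 (A/T), 37 (C/T).
That gives 12 mismatches out of 40 aligned sites, so the Hamming distance is 12.

12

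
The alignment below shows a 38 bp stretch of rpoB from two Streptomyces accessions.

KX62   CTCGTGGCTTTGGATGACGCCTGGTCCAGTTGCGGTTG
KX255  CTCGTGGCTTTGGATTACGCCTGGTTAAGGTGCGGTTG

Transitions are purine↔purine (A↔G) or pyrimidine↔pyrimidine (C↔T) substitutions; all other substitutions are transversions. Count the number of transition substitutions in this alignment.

The sequences differ at positions 16 (G/T, transversion), 26 (C/T, transition), 27 (C/A, transversion), 30 (T/G, transversion).
Of the 4 differences, 1 transition and 3 transversions, so the answer is 1.

1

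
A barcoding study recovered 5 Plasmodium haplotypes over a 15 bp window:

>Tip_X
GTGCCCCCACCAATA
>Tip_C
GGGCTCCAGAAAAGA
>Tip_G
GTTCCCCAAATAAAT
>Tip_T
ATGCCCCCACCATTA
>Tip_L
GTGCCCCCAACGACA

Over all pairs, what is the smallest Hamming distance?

Pairwise Hamming distances:
  Tip_X vs Tip_C: 7
  Tip_X vs Tip_G: 6
  Tip_X vs Tip_T: 2
  Tip_X vs Tip_L: 3
  Tip_C vs Tip_G: 7
  Tip_C vs Tip_T: 9
  Tip_C vs Tip_L: 7
  Tip_G vs Tip_T: 8
  Tip_G vs Tip_L: 6
  Tip_T vs Tip_L: 5
The smallest is 2, between Tip_X and Tip_T.

2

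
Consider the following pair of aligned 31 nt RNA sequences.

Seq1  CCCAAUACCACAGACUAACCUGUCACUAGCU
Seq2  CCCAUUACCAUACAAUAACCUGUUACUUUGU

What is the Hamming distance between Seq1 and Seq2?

8

Mismatches occur at site 5 (A/U), site 11 (C/U), site 13 (G/C), site 15 (C/A), site 24 (C/U), site 28 (A/U), site 29 (G/U), site 30 (C/G).
That gives 8 mismatches out of 31 aligned sites, so the Hamming distance is 8.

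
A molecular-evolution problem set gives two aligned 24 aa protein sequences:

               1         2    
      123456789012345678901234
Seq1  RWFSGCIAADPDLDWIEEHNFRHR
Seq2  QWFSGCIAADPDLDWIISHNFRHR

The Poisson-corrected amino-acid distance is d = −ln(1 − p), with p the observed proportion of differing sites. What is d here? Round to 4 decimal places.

0.1335

Differing sites — 1:R/Q; 17:E/I; 18:E/S.
p = 3/24 = 0.125000.
d = −ln(1 − 0.125000) = −ln(0.875000) = 0.1335.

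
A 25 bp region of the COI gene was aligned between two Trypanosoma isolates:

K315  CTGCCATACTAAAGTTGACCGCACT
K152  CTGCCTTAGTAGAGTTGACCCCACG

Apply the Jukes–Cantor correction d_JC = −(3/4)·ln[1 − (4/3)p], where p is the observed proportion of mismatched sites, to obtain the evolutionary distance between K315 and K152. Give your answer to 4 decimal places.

0.2326

The sequences differ at positions 6 (A/T), 9 (C/G), 12 (A/G), 21 (G/C), 25 (T/G).
p = 5/25 = 0.200000.
d = −0.75 · ln(1 − (4/3)·0.200000) = −0.75 · ln(0.733333) = −0.75 · (-0.310155) = 0.2326.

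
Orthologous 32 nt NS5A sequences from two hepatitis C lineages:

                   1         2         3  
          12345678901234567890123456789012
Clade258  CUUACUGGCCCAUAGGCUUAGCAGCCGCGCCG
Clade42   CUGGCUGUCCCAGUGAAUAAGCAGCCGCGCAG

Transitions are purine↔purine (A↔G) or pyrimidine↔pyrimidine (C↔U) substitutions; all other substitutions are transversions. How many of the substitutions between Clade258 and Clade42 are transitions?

2

Mismatches occur at site 3 (U→G, transversion), site 4 (A→G, transition), site 8 (G→U, transversion), site 13 (U→G, transversion), site 14 (A→U, transversion), site 16 (G→A, transition), site 17 (C→A, transversion), site 19 (U→A, transversion), site 31 (C→A, transversion).
Of the 9 differences, 2 transitions and 7 transversions, so the answer is 2.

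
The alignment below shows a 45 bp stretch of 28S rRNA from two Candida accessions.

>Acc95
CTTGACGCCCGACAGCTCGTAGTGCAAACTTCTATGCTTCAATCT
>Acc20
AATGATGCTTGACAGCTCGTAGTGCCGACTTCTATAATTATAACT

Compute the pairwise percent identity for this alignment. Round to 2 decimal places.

Differing sites — 1:C/A; 2:T/A; 6:C/T; 9:C/T; 10:C/T; 26:A/C; 27:A/G; 36:G/A; 37:C/A; 40:C/A; 41:A/T; 43:T/A.
33 of the 45 sites match, so the percent identity is 33/45 × 100 = 73.33%.

73.33%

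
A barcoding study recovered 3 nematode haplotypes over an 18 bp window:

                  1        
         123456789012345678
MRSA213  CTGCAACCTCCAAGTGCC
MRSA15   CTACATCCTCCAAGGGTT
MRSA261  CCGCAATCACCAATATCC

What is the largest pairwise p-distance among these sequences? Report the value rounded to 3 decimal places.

0.556

Pairwise Hamming distances:
  MRSA213 vs MRSA15: 5
  MRSA213 vs MRSA261: 6
  MRSA15 vs MRSA261: 10
The largest is 10 mismatches, between MRSA15 and MRSA261; p = 10/18 = 0.556.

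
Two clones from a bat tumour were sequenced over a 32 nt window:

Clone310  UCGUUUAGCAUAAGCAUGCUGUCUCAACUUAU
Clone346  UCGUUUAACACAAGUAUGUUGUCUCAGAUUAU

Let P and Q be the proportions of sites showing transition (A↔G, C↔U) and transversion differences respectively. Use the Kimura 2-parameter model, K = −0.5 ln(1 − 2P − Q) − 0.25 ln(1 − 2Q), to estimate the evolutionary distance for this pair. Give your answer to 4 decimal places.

Differing sites — 8:G/A (Ti); 11:U/C (Ti); 15:C/U (Ti); 19:C/U (Ti); 27:A/G (Ti); 28:C/A (Tv).
Of the 6 differences, 5 transitions and 1 transversion over 32 sites: P = 5/32 = 0.156250, Q = 1/32 = 0.031250.
d = −0.5·ln(0.656250) − 0.25·ln(0.937500) = −0.5·(-0.421213) − 0.25·(-0.064539) = 0.2267.

0.2267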